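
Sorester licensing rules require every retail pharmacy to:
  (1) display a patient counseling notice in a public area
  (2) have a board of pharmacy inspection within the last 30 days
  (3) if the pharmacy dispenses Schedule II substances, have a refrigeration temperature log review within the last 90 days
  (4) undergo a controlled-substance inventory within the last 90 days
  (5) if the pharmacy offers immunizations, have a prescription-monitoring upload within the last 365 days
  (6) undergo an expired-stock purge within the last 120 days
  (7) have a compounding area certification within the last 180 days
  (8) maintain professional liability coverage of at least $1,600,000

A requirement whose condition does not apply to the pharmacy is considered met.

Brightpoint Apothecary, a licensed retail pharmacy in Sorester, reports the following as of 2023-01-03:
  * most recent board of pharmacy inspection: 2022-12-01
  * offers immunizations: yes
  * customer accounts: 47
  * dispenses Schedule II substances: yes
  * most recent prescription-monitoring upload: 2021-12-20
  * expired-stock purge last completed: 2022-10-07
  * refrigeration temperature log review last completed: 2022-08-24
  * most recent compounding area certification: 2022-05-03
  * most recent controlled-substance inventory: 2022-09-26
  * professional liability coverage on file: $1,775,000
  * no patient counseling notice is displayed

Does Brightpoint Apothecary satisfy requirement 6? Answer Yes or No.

6. expired-stock purge 88 days ago vs limit 120 → met

Yes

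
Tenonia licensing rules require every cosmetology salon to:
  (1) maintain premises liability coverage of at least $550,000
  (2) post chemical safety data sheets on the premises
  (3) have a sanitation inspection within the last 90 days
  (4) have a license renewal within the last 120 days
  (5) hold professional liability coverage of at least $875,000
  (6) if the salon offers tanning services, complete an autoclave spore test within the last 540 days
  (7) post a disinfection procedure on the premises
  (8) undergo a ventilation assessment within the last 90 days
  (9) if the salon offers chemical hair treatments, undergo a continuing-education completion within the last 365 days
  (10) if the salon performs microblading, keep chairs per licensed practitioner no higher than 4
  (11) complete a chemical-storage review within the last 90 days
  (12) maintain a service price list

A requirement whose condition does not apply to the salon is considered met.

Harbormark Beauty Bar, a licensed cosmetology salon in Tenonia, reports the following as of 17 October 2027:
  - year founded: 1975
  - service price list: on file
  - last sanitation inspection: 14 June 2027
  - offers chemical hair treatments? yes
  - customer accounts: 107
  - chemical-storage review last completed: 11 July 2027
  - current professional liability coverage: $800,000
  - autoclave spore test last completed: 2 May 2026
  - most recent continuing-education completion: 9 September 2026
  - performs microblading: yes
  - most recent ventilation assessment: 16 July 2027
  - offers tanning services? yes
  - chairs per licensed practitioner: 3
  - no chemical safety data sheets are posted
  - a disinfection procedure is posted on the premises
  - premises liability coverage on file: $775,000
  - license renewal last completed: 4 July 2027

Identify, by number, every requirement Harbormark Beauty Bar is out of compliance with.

2, 3, 5, 8, 9, 11

1. premises liability coverage $775,000 ≥ $550,000 → met
2. chemical safety data sheets absent → not met
3. sanitation inspection 125 days ago vs limit 90 → not met
4. license renewal 105 days ago vs limit 120 → met
5. professional liability coverage $800,000 < $875,000 → not met
6. condition 'offers tanning services' holds; autoclave spore test 533 days ago vs limit 540 → met
7. disinfection procedure present → met
8. ventilation assessment 93 days ago vs limit 90 → not met
9. condition 'offers chemical hair treatments' holds; continuing-education completion 403 days ago vs limit 365 → not met
10. condition 'performs microblading' holds; chairs per licensed practitioner 3 ≤ 4 → met
11. chemical-storage review 98 days ago vs limit 90 → not met
12. service price list present → met
Not met: 2, 3, 5, 8, 9, 11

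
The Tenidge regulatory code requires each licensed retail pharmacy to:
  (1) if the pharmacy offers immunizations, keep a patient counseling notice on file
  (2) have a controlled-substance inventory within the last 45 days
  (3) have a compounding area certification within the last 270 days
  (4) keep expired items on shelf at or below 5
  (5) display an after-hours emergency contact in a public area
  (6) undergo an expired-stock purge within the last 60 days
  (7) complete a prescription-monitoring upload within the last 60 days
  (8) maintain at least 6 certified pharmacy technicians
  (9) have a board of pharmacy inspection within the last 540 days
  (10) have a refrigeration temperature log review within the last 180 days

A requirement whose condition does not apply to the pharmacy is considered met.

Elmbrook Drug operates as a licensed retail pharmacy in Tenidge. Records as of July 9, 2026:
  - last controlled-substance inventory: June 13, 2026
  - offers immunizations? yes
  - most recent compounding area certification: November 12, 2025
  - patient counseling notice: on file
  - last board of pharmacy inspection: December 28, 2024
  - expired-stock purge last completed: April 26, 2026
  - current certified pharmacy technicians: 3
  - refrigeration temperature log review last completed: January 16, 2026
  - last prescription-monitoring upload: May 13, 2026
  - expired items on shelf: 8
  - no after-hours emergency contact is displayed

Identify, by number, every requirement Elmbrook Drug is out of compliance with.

1. condition 'offers immunizations' holds; patient counseling notice present → met
2. controlled-substance inventory 26 days ago vs limit 45 → met
3. compounding area certification 239 days ago vs limit 270 → met
4. expired items on shelf 8 > 5 → not met
5. after-hours emergency contact absent → not met
6. expired-stock purge 74 days ago vs limit 60 → not met
7. prescription-monitoring upload 57 days ago vs limit 60 → met
8. certified pharmacy technicians 3 < 6 → not met
9. board of pharmacy inspection 558 days ago vs limit 540 → not met
10. refrigeration temperature log review 174 days ago vs limit 180 → met
Not met: 4, 5, 6, 8, 9

4, 5, 6, 8, 9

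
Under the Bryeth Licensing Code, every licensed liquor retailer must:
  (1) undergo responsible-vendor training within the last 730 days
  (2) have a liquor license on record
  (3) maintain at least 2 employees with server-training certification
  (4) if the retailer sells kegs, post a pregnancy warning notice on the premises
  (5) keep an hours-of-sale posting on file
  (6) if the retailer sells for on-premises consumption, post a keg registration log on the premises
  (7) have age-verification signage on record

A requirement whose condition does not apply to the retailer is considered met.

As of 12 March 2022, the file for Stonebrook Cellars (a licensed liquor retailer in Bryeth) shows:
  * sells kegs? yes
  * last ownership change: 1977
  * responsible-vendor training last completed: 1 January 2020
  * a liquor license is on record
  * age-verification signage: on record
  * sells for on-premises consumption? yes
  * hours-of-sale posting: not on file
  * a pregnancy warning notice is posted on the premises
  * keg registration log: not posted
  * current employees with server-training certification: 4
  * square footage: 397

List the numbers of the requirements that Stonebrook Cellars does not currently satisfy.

1, 5, 6

1. responsible-vendor training 801 days ago vs limit 730 → not met
2. liquor license present → met
3. employees with server-training certification 4 ≥ 2 → met
4. condition 'sells kegs' holds; pregnancy warning notice present → met
5. hours-of-sale posting absent → not met
6. condition 'sells for on-premises consumption' holds; keg registration log absent → not met
7. age-verification signage present → met
Not met: 1, 5, 6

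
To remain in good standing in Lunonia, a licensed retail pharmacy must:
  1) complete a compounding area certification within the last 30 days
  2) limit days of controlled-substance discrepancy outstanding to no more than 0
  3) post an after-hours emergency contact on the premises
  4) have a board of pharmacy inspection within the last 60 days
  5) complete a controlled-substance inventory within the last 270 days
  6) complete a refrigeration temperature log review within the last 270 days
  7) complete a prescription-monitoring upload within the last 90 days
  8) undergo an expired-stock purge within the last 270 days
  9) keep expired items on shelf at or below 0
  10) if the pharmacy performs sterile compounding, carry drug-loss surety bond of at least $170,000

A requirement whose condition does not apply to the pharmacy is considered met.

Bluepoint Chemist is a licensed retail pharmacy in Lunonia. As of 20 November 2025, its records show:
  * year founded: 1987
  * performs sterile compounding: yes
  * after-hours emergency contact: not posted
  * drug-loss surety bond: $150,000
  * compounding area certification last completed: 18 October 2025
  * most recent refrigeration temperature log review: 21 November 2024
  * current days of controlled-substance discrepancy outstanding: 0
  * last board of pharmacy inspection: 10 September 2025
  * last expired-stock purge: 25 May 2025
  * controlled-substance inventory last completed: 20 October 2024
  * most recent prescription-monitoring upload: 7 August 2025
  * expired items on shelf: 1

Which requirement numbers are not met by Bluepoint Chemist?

1. compounding area certification 33 days ago vs limit 30 → not met
2. days of controlled-substance discrepancy outstanding 0 ≤ 0 → met
3. after-hours emergency contact absent → not met
4. board of pharmacy inspection 71 days ago vs limit 60 → not met
5. controlled-substance inventory 396 days ago vs limit 270 → not met
6. refrigeration temperature log review 364 days ago vs limit 270 → not met
7. prescription-monitoring upload 105 days ago vs limit 90 → not met
8. expired-stock purge 179 days ago vs limit 270 → met
9. expired items on shelf 1 > 0 → not met
10. condition 'performs sterile compounding' holds; drug-loss surety bond $150,000 < $170,000 → not met
Not met: 1, 3, 4, 5, 6, 7, 9, 10

1, 3, 4, 5, 6, 7, 9, 10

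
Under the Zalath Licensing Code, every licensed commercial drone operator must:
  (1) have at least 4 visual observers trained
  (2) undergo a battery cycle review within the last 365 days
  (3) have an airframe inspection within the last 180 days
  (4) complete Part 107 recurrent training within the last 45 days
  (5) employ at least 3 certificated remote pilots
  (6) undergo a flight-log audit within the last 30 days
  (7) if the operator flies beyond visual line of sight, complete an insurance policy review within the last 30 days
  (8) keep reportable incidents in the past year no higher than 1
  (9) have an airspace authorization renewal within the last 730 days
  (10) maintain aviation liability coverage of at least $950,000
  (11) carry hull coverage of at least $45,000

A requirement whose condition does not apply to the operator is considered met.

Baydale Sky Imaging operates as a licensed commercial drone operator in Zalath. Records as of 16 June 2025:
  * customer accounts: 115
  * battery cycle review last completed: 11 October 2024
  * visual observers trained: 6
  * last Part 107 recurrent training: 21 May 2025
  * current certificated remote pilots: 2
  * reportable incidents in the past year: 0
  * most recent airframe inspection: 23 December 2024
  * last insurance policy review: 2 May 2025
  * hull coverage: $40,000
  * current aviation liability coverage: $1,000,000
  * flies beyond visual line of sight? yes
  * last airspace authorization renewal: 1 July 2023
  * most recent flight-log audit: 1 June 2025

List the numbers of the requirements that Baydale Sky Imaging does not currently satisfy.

1. visual observers trained 6 ≥ 4 → met
2. battery cycle review 248 days ago vs limit 365 → met
3. airframe inspection 175 days ago vs limit 180 → met
4. Part 107 recurrent training 26 days ago vs limit 45 → met
5. certificated remote pilots 2 < 3 → not met
6. flight-log audit 15 days ago vs limit 30 → met
7. condition 'flies beyond visual line of sight' holds; insurance policy review 45 days ago vs limit 30 → not met
8. reportable incidents in the past year 0 ≤ 1 → met
9. airspace authorization renewal 716 days ago vs limit 730 → met
10. aviation liability coverage $1,000,000 ≥ $950,000 → met
11. hull coverage $40,000 < $45,000 → not met
Not met: 5, 7, 11

5, 7, 11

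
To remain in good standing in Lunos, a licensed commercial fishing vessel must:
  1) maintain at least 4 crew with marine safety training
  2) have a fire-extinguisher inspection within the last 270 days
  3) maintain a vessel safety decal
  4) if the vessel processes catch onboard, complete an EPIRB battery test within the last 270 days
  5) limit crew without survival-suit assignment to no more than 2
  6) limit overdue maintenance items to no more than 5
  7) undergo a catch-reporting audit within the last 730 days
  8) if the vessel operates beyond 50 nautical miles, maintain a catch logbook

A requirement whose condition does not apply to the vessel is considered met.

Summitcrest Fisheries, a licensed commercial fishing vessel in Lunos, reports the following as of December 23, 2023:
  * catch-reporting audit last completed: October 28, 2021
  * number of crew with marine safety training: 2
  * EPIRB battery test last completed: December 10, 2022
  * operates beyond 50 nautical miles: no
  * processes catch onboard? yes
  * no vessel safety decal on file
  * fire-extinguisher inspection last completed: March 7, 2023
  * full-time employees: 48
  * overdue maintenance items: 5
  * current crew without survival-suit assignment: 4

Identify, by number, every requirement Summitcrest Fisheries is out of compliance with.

1. crew with marine safety training 2 < 4 → not met
2. fire-extinguisher inspection 291 days ago vs limit 270 → not met
3. vessel safety decal absent → not met
4. condition 'processes catch onboard' holds; EPIRB battery test 378 days ago vs limit 270 → not met
5. crew without survival-suit assignment 4 > 2 → not met
6. overdue maintenance items 5 ≤ 5 → met
7. catch-reporting audit 786 days ago vs limit 730 → not met
8. condition 'operates beyond 50 nautical miles' does not hold → requirement n/a → met
Not met: 1, 2, 3, 4, 5, 7

1, 2, 3, 4, 5, 7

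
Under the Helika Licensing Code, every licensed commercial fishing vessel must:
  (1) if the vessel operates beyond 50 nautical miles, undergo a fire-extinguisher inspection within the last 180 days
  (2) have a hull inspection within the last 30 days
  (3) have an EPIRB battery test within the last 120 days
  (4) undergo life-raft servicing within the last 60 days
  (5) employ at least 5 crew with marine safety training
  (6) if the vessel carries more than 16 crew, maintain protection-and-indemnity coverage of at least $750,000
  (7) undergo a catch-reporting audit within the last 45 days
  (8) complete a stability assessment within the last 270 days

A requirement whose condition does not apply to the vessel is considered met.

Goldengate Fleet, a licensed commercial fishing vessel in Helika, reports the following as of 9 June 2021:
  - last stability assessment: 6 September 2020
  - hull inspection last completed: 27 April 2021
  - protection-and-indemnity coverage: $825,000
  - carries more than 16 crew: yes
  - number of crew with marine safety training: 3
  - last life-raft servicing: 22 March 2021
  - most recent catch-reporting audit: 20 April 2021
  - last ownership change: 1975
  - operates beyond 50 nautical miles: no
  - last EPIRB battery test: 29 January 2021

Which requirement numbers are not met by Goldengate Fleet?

2, 3, 4, 5, 7, 8

1. condition 'operates beyond 50 nautical miles' does not hold → requirement n/a → met
2. hull inspection 43 days ago vs limit 30 → not met
3. EPIRB battery test 131 days ago vs limit 120 → not met
4. life-raft servicing 79 days ago vs limit 60 → not met
5. crew with marine safety training 3 < 5 → not met
6. condition 'carries more than 16 crew' holds; protection-and-indemnity coverage $825,000 ≥ $750,000 → met
7. catch-reporting audit 50 days ago vs limit 45 → not met
8. stability assessment 276 days ago vs limit 270 → not met
Not met: 2, 3, 4, 5, 7, 8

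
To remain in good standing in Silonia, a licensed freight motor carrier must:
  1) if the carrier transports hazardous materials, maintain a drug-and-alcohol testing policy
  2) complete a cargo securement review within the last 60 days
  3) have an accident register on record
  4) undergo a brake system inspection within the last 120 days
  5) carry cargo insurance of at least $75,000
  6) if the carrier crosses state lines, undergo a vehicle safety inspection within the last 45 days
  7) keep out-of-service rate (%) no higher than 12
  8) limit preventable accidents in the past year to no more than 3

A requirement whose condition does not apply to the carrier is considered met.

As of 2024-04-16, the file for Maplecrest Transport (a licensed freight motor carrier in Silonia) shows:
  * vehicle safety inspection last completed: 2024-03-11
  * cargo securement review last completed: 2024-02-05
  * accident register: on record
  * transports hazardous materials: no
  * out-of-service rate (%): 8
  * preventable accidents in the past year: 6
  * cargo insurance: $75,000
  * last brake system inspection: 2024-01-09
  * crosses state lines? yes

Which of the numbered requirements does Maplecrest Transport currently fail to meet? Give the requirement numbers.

2, 8

1. condition 'transports hazardous materials' does not hold → requirement n/a → met
2. cargo securement review 71 days ago vs limit 60 → not met
3. accident register present → met
4. brake system inspection 98 days ago vs limit 120 → met
5. cargo insurance $75,000 ≥ $75,000 → met
6. condition 'crosses state lines' holds; vehicle safety inspection 36 days ago vs limit 45 → met
7. out-of-service rate (%) 8 ≤ 12 → met
8. preventable accidents in the past year 6 > 3 → not met
Not met: 2, 8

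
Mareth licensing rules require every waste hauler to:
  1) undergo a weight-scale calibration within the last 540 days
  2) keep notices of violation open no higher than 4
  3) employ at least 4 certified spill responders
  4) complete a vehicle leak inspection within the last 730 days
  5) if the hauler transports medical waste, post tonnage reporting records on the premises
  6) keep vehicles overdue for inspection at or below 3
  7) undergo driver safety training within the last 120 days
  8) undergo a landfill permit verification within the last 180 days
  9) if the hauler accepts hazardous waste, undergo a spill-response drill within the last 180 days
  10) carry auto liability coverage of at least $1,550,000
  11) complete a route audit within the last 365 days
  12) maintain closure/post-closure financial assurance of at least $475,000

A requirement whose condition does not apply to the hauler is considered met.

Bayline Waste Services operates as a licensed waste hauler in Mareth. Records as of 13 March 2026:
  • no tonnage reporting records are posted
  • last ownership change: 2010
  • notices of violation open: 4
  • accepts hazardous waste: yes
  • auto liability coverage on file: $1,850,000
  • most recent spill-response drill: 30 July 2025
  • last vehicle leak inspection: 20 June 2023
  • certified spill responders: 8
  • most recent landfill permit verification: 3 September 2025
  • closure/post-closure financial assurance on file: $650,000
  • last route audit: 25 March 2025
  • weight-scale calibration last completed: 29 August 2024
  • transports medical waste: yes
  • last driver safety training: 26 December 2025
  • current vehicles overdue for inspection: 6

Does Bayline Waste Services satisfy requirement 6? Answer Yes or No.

6. vehicles overdue for inspection 6 > 3 → not met

No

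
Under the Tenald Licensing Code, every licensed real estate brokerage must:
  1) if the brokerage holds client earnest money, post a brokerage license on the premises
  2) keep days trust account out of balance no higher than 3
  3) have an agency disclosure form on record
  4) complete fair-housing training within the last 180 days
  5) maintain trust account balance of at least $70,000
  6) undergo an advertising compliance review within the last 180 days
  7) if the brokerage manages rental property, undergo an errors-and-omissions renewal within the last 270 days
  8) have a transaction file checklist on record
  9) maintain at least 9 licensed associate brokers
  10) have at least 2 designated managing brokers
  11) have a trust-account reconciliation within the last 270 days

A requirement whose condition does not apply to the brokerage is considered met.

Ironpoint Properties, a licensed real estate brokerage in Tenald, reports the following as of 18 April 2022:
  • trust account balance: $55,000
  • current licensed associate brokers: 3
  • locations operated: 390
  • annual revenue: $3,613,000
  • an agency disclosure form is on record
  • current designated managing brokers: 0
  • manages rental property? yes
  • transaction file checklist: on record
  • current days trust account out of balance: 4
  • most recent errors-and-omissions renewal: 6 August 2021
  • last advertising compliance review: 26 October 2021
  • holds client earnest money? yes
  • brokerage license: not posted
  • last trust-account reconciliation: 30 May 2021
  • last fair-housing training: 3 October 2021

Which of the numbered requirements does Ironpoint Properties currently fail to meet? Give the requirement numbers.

1, 2, 4, 5, 9, 10, 11

1. condition 'holds client earnest money' holds; brokerage license absent → not met
2. days trust account out of balance 4 > 3 → not met
3. agency disclosure form present → met
4. fair-housing training 197 days ago vs limit 180 → not met
5. trust account balance $55,000 < $70,000 → not met
6. advertising compliance review 174 days ago vs limit 180 → met
7. condition 'manages rental property' holds; errors-and-omissions renewal 255 days ago vs limit 270 → met
8. transaction file checklist present → met
9. licensed associate brokers 3 < 9 → not met
10. designated managing brokers 0 < 2 → not met
11. trust-account reconciliation 323 days ago vs limit 270 → not met
Not met: 1, 2, 4, 5, 9, 10, 11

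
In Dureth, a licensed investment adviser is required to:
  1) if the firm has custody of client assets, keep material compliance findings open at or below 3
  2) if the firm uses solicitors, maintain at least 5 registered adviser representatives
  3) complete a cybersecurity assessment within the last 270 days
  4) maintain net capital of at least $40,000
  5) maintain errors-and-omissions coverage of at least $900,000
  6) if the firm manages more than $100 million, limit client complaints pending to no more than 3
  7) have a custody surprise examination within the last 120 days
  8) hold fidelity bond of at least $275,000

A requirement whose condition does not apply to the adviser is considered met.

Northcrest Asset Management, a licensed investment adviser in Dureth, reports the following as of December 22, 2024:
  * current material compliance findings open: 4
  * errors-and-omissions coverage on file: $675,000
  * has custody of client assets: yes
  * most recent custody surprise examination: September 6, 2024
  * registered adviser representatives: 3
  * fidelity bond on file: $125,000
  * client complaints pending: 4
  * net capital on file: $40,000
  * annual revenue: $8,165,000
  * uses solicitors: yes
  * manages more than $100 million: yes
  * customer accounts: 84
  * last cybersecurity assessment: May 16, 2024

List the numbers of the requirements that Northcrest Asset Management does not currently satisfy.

1, 2, 5, 6, 8

1. condition 'has custody of client assets' holds; material compliance findings open 4 > 3 → not met
2. condition 'uses solicitors' holds; registered adviser representatives 3 < 5 → not met
3. cybersecurity assessment 220 days ago vs limit 270 → met
4. net capital $40,000 ≥ $40,000 → met
5. errors-and-omissions coverage $675,000 < $900,000 → not met
6. condition 'manages more than $100 million' holds; client complaints pending 4 > 3 → not met
7. custody surprise examination 107 days ago vs limit 120 → met
8. fidelity bond $125,000 < $275,000 → not met
Not met: 1, 2, 5, 6, 8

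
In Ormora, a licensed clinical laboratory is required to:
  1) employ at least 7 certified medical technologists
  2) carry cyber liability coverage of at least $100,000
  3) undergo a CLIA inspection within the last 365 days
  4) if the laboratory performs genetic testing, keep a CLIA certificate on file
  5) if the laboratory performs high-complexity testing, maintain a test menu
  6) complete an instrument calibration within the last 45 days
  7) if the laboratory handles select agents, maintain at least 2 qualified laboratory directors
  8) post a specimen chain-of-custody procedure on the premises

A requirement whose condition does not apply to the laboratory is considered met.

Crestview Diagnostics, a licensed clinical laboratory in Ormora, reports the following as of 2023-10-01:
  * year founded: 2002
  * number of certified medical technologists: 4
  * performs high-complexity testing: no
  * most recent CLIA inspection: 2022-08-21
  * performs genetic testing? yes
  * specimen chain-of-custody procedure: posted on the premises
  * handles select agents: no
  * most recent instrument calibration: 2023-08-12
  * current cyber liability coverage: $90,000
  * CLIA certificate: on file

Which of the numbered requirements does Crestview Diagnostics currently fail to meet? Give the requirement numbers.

1, 2, 3, 6

1. certified medical technologists 4 < 7 → not met
2. cyber liability coverage $90,000 < $100,000 → not met
3. CLIA inspection 406 days ago vs limit 365 → not met
4. condition 'performs genetic testing' holds; CLIA certificate present → met
5. condition 'performs high-complexity testing' does not hold → requirement n/a → met
6. instrument calibration 50 days ago vs limit 45 → not met
7. condition 'handles select agents' does not hold → requirement n/a → met
8. specimen chain-of-custody procedure present → met
Not met: 1, 2, 3, 6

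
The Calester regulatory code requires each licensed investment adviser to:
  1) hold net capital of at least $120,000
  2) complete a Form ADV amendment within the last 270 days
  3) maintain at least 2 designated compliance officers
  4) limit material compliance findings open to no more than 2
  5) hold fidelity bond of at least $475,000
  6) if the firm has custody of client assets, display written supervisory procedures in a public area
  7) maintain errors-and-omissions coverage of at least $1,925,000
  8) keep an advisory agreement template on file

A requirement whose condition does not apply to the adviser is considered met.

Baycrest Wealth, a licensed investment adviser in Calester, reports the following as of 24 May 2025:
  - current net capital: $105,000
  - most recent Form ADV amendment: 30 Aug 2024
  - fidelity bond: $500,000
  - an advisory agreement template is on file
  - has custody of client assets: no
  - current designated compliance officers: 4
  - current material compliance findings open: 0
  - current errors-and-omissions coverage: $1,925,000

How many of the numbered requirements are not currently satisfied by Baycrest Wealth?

1

1. net capital $105,000 < $120,000 → not met
2. Form ADV amendment 267 days ago vs limit 270 → met
3. designated compliance officers 4 ≥ 2 → met
4. material compliance findings open 0 ≤ 2 → met
5. fidelity bond $500,000 ≥ $475,000 → met
6. condition 'has custody of client assets' does not hold → requirement n/a → met
7. errors-and-omissions coverage $1,925,000 ≥ $1,925,000 → met
8. advisory agreement template present → met
Not met: 1 of 8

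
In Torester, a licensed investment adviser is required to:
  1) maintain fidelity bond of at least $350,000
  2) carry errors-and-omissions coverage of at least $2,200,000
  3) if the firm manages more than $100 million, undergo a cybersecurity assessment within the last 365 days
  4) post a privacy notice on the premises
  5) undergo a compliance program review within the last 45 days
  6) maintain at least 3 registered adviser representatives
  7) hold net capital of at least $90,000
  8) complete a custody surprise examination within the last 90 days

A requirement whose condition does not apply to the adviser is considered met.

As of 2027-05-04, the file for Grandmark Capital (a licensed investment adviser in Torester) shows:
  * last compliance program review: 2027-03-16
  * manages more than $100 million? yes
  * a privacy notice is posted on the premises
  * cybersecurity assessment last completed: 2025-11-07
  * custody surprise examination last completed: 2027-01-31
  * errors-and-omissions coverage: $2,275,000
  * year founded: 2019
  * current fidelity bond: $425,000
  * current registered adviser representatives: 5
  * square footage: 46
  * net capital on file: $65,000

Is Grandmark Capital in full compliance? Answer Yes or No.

No

1. fidelity bond $425,000 ≥ $350,000 → met
2. errors-and-omissions coverage $2,275,000 ≥ $2,200,000 → met
3. condition 'manages more than $100 million' holds; cybersecurity assessment 543 days ago vs limit 365 → not met
4. privacy notice present → met
5. compliance program review 49 days ago vs limit 45 → not met
6. registered adviser representatives 5 ≥ 3 → met
7. net capital $65,000 < $90,000 → not met
8. custody surprise examination 93 days ago vs limit 90 → not met
Not met: 3, 5, 7, 8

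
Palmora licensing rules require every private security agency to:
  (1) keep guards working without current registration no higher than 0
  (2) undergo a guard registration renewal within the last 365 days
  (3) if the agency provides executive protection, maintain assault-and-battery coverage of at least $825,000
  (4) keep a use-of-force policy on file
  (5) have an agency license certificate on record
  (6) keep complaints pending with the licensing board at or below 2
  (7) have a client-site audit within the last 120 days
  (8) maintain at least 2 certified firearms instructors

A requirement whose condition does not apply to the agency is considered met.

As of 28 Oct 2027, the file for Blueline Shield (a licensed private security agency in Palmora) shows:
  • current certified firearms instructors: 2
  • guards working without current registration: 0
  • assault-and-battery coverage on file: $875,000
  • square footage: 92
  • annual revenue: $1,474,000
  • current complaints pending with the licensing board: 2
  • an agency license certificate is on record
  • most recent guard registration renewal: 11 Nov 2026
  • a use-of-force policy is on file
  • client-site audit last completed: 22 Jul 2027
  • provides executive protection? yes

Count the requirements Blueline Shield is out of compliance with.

0

1. guards working without current registration 0 ≤ 0 → met
2. guard registration renewal 351 days ago vs limit 365 → met
3. condition 'provides executive protection' holds; assault-and-battery coverage $875,000 ≥ $825,000 → met
4. use-of-force policy present → met
5. agency license certificate present → met
6. complaints pending with the licensing board 2 ≤ 2 → met
7. client-site audit 98 days ago vs limit 120 → met
8. certified firearms instructors 2 ≥ 2 → met
Not met: 0 of 8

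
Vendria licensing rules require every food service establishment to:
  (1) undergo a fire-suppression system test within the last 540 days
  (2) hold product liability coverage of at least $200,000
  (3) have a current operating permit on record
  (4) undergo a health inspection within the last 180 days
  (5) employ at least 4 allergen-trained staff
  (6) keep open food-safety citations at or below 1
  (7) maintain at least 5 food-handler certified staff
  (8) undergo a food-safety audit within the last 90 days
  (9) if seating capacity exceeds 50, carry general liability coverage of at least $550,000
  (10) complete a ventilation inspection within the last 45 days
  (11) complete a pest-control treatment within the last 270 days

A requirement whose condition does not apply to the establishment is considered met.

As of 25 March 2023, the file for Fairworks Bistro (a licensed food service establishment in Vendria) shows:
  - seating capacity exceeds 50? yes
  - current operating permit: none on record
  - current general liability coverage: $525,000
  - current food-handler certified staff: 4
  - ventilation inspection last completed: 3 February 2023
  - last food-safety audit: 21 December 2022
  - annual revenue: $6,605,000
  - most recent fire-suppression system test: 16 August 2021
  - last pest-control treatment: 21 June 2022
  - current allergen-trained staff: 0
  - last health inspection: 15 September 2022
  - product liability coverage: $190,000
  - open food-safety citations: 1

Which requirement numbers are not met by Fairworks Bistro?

1. fire-suppression system test 586 days ago vs limit 540 → not met
2. product liability coverage $190,000 < $200,000 → not met
3. current operating permit absent → not met
4. health inspection 191 days ago vs limit 180 → not met
5. allergen-trained staff 0 < 4 → not met
6. open food-safety citations 1 ≤ 1 → met
7. food-handler certified staff 4 < 5 → not met
8. food-safety audit 94 days ago vs limit 90 → not met
9. condition 'seating capacity exceeds 50' holds; general liability coverage $525,000 < $550,000 → not met
10. ventilation inspection 50 days ago vs limit 45 → not met
11. pest-control treatment 277 days ago vs limit 270 → not met
Not met: 1, 2, 3, 4, 5, 7, 8, 9, 10, 11

1, 2, 3, 4, 5, 7, 8, 9, 10, 11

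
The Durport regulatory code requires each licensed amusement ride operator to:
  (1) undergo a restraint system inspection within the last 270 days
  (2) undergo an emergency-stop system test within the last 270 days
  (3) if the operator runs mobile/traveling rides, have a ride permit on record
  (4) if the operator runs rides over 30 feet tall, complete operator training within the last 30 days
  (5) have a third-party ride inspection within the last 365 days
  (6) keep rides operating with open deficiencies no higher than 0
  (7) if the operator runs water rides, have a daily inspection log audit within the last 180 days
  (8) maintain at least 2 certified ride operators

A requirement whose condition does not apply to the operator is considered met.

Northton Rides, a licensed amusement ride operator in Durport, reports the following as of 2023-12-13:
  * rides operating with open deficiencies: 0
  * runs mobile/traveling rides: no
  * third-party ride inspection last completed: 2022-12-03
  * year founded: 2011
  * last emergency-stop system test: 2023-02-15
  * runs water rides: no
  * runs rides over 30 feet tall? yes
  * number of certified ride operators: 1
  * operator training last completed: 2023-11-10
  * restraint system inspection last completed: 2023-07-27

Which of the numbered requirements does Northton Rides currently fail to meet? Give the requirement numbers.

2, 4, 5, 8

1. restraint system inspection 139 days ago vs limit 270 → met
2. emergency-stop system test 301 days ago vs limit 270 → not met
3. condition 'runs mobile/traveling rides' does not hold → requirement n/a → met
4. condition 'runs rides over 30 feet tall' holds; operator training 33 days ago vs limit 30 → not met
5. third-party ride inspection 375 days ago vs limit 365 → not met
6. rides operating with open deficiencies 0 ≤ 0 → met
7. condition 'runs water rides' does not hold → requirement n/a → met
8. certified ride operators 1 < 2 → not met
Not met: 2, 4, 5, 8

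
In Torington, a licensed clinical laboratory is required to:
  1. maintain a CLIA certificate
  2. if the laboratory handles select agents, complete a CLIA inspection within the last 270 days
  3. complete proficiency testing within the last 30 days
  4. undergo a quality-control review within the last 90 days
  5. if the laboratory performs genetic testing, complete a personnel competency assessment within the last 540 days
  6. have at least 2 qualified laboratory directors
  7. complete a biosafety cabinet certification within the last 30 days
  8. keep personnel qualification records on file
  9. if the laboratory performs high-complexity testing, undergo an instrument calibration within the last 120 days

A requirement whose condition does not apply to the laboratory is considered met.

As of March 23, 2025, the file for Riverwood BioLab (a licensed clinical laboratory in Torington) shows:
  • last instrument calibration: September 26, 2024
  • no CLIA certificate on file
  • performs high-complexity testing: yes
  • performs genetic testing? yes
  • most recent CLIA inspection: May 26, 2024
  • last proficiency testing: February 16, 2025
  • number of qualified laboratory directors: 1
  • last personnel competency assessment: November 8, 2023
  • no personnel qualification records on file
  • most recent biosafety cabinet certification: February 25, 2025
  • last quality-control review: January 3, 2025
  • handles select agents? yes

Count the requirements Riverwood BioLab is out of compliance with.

6

1. CLIA certificate absent → not met
2. condition 'handles select agents' holds; CLIA inspection 301 days ago vs limit 270 → not met
3. proficiency testing 35 days ago vs limit 30 → not met
4. quality-control review 79 days ago vs limit 90 → met
5. condition 'performs genetic testing' holds; personnel competency assessment 501 days ago vs limit 540 → met
6. qualified laboratory directors 1 < 2 → not met
7. biosafety cabinet certification 26 days ago vs limit 30 → met
8. personnel qualification records absent → not met
9. condition 'performs high-complexity testing' holds; instrument calibration 178 days ago vs limit 120 → not met
Not met: 6 of 9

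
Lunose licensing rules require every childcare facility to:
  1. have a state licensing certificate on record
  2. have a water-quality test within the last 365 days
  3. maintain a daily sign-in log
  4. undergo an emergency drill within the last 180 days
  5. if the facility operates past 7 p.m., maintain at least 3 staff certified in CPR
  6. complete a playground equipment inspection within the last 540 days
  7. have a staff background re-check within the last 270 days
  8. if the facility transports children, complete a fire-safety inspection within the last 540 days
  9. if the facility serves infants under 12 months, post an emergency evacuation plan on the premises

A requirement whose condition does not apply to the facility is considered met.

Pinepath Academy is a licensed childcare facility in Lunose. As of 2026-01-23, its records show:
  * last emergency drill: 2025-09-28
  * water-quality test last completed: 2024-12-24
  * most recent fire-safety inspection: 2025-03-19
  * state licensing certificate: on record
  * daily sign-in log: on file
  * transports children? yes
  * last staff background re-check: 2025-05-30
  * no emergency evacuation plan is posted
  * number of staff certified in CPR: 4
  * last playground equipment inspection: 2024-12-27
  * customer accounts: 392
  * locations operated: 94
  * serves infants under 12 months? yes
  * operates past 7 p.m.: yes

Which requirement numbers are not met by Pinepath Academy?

2, 9

1. state licensing certificate present → met
2. water-quality test 395 days ago vs limit 365 → not met
3. daily sign-in log present → met
4. emergency drill 117 days ago vs limit 180 → met
5. condition 'operates past 7 p.m.' holds; staff certified in CPR 4 ≥ 3 → met
6. playground equipment inspection 392 days ago vs limit 540 → met
7. staff background re-check 238 days ago vs limit 270 → met
8. condition 'transports children' holds; fire-safety inspection 310 days ago vs limit 540 → met
9. condition 'serves infants under 12 months' holds; emergency evacuation plan absent → not met
Not met: 2, 9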